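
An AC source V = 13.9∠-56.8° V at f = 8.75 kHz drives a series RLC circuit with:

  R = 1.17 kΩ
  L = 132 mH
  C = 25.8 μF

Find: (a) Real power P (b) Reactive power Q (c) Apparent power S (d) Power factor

Step 1 — Angular frequency: ω = 2π·f = 2π·8750 = 5.498e+04 rad/s.
Step 2 — Component impedances:
  R: Z = R = 1170 Ω
  L: Z = jωL = j·5.498e+04·0.132 = 0 + j7257 Ω
  C: Z = 1/(jωC) = -j/(ω·C) = 0 - j0.705 Ω
Step 3 — Series combination: Z_total = R + L + C = 1170 + j7256 Ω = 7350∠80.8° Ω.
Step 4 — Source phasor: V = 13.9∠-56.8° V = 7.611 - j11.63 V.
Step 5 — Current: I = V / Z = -0.001397 - j0.001274 A = 0.001891∠-137.6° A.
Step 6 — Complex power: S = V·I* = 0.004184 + j0.02595 VA.
Step 7 — Real power: P = Re(S) = 0.004184 W.
Step 8 — Reactive power: Q = Im(S) = 0.02595 VAR.
Step 9 — Apparent power: |S| = 0.02629 VA.
Step 10 — Power factor: PF = P/|S| = 0.1592 (lagging).

(a) P = 0.004184 W  (b) Q = 0.02595 VAR  (c) S = 0.02629 VA  (d) PF = 0.1592 (lagging)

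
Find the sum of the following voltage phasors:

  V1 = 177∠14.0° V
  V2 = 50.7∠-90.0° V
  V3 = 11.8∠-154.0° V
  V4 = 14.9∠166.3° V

Step 1 — Convert each phasor to rectangular form:
  V1 = 177·(cos(14.0°) + j·sin(14.0°)) = 171.7 + j42.82 V
  V2 = 50.7·(cos(-90.0°) + j·sin(-90.0°)) = 0 - j50.7 V
  V3 = 11.8·(cos(-154.0°) + j·sin(-154.0°)) = -10.61 - j5.173 V
  V4 = 14.9·(cos(166.3°) + j·sin(166.3°)) = -14.48 + j3.529 V
Step 2 — Sum components: V_total = 146.7 - j9.524 V.
Step 3 — Convert to polar: |V_total| = 147 V, ∠V_total = -3.7°.

V_total = 147∠-3.7° V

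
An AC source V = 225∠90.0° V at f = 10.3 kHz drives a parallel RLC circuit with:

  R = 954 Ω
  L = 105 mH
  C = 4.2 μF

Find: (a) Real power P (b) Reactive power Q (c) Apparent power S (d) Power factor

Step 1 — Angular frequency: ω = 2π·f = 2π·1.03e+04 = 6.472e+04 rad/s.
Step 2 — Component impedances:
  R: Z = R = 954 Ω
  L: Z = jωL = j·6.472e+04·0.105 = 0 + j6795 Ω
  C: Z = 1/(jωC) = -j/(ω·C) = 0 - j3.679 Ω
Step 3 — Parallel combination: 1/Z_total = 1/R + 1/L + 1/C; Z_total = 0.0142 - j3.681 Ω = 3.681∠-89.8° Ω.
Step 4 — Source phasor: V = 225∠90.0° V = 0 + j225 V.
Step 5 — Current: I = V / Z = -61.12 + j0.2358 A = 61.12∠179.8° A.
Step 6 — Complex power: S = V·I* = 53.07 - j1.375e+04 VA.
Step 7 — Real power: P = Re(S) = 53.07 W.
Step 8 — Reactive power: Q = Im(S) = -1.375e+04 VAR.
Step 9 — Apparent power: |S| = 1.375e+04 VA.
Step 10 — Power factor: PF = P/|S| = 0.003858 (leading).

(a) P = 53.07 W  (b) Q = -1.375e+04 VAR  (c) S = 1.375e+04 VA  (d) PF = 0.003858 (leading)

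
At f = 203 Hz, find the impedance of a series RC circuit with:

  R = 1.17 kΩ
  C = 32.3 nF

Step 1 — Angular frequency: ω = 2π·f = 2π·203 = 1275 rad/s.
Step 2 — Component impedances:
  R: Z = R = 1170 Ω
  C: Z = 1/(jωC) = -j/(ω·C) = 0 - j2.427e+04 Ω
Step 3 — Series combination: Z_total = R + C = 1170 - j2.427e+04 Ω = 2.43e+04∠-87.2° Ω.

Z = 1170 - j2.427e+04 Ω = 2.43e+04∠-87.2° Ω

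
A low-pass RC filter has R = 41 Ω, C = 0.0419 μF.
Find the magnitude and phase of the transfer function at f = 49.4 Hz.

Step 1 — Angular frequency: ω = 2π·49.4 = 310.4 rad/s.
Step 2 — Transfer function: H(jω) = 1/(1 + jωRC).
Step 3 — Denominator: 1 + jωRC = 1 + j·310.4·41·4.19e-08 = 1 + j0.0005332.
Step 4 — H = 1 - j0.0005332.
Step 5 — Magnitude: |H| = 1 (-0.0 dB); phase: φ = -0.0°.

|H| = 1 (-0.0 dB), φ = -0.0°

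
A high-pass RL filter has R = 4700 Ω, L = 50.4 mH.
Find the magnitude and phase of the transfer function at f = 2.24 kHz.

Step 1 — Angular frequency: ω = 2π·2240 = 1.407e+04 rad/s.
Step 2 — Transfer function: H(jω) = jωL/(R + jωL).
Step 3 — Numerator jωL = j·709.3; denominator R + jωL = 4700 + j709.3.
Step 4 — H = 0.02227 + j0.1476.
Step 5 — Magnitude: |H| = 0.1492 (-16.5 dB); phase: φ = 81.4°.

|H| = 0.1492 (-16.5 dB), φ = 81.4°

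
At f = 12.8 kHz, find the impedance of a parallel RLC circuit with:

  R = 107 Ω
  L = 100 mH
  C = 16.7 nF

Step 1 — Angular frequency: ω = 2π·f = 2π·1.28e+04 = 8.042e+04 rad/s.
Step 2 — Component impedances:
  R: Z = R = 107 Ω
  L: Z = jωL = j·8.042e+04·0.1 = 0 + j8042 Ω
  C: Z = 1/(jωC) = -j/(ω·C) = 0 - j744.5 Ω
Step 3 — Parallel combination: 1/Z_total = 1/R + 1/L + 1/C; Z_total = 105.2 - j13.72 Ω = 106.1∠-7.4° Ω.

Z = 105.2 - j13.72 Ω = 106.1∠-7.4° Ω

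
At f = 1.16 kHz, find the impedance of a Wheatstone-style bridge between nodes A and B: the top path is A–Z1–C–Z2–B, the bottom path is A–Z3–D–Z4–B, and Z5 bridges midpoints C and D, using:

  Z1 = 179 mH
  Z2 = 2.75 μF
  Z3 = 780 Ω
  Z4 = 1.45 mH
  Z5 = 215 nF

Step 1 — Angular frequency: ω = 2π·f = 2π·1160 = 7288 rad/s.
Step 2 — Component impedances:
  Z1: Z = jωL = j·7288·0.179 = 0 + j1305 Ω
  Z2: Z = 1/(jωC) = -j/(ω·C) = 0 - j49.89 Ω
  Z3: Z = R = 780 Ω
  Z4: Z = jωL = j·7288·0.00145 = 0 + j10.57 Ω
  Z5: Z = 1/(jωC) = -j/(ω·C) = 0 - j638.2 Ω
Step 3 — Bridge requires nodal analysis (the Z5 bridge couples midpoints C and D, so the two paths cannot be reduced to a simple series/parallel combination). Setting node B to ground and injecting 1 A at node A, the 3-node admittance system at A, C, D solves to V_A = Z_AB = 556.9 + j353.4 Ω = 659.6∠32.4° Ω.

Z = 556.9 + j353.4 Ω = 659.6∠32.4° Ω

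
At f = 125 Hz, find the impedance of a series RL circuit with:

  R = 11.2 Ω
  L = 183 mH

Step 1 — Angular frequency: ω = 2π·f = 2π·125 = 785.4 rad/s.
Step 2 — Component impedances:
  R: Z = R = 11.2 Ω
  L: Z = jωL = j·785.4·0.183 = 0 + j143.7 Ω
Step 3 — Series combination: Z_total = R + L = 11.2 + j143.7 Ω = 144.2∠85.5° Ω.

Z = 11.2 + j143.7 Ω = 144.2∠85.5° Ω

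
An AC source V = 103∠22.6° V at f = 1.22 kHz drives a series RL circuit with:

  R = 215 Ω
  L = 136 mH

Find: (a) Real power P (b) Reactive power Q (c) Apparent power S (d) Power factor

Step 1 — Angular frequency: ω = 2π·f = 2π·1220 = 7665 rad/s.
Step 2 — Component impedances:
  R: Z = R = 215 Ω
  L: Z = jωL = j·7665·0.136 = 0 + j1043 Ω
Step 3 — Series combination: Z_total = R + L = 215 + j1043 Ω = 1064∠78.3° Ω.
Step 4 — Source phasor: V = 103∠22.6° V = 95.09 + j39.58 V.
Step 5 — Current: I = V / Z = 0.05446 - j0.07998 A = 0.09676∠-55.7° A.
Step 6 — Complex power: S = V·I* = 2.013 + j9.761 VA.
Step 7 — Real power: P = Re(S) = 2.013 W.
Step 8 — Reactive power: Q = Im(S) = 9.761 VAR.
Step 9 — Apparent power: |S| = 9.967 VA.
Step 10 — Power factor: PF = P/|S| = 0.202 (lagging).

(a) P = 2.013 W  (b) Q = 9.761 VAR  (c) S = 9.967 VA  (d) PF = 0.202 (lagging)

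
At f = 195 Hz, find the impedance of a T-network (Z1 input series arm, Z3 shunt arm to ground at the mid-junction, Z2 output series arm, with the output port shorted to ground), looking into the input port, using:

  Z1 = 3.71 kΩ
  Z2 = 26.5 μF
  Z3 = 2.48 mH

Step 1 — Angular frequency: ω = 2π·f = 2π·195 = 1225 rad/s.
Step 2 — Component impedances:
  Z1: Z = R = 3710 Ω
  Z2: Z = 1/(jωC) = -j/(ω·C) = 0 - j30.8 Ω
  Z3: Z = jωL = j·1225·0.00248 = 0 + j3.039 Ω
Step 3 — With the output port shorted to ground, the output series arm Z2 runs from the junction to ground; the shunt arm Z3 also runs from the junction to ground. They appear in parallel: Z3 || Z2 = 0 + j3.371 Ω.
Step 4 — Series with input arm Z1: Z_in = Z1 + (Z3 || Z2) = 3710 + j3.371 Ω = 3710∠0.1° Ω.

Z = 3710 + j3.371 Ω = 3710∠0.1° Ω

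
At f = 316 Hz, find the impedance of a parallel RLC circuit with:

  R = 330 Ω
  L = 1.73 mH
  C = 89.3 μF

Step 1 — Angular frequency: ω = 2π·f = 2π·316 = 1985 rad/s.
Step 2 — Component impedances:
  R: Z = R = 330 Ω
  L: Z = jωL = j·1985·0.00173 = 0 + j3.435 Ω
  C: Z = 1/(jωC) = -j/(ω·C) = 0 - j5.64 Ω
Step 3 — Parallel combination: 1/Z_total = 1/R + 1/L + 1/C; Z_total = 0.2337 + j8.779 Ω = 8.782∠88.5° Ω.

Z = 0.2337 + j8.779 Ω = 8.782∠88.5° Ω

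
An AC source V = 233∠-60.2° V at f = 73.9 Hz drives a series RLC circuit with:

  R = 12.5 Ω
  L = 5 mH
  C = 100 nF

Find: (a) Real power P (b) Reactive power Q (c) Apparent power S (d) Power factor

Step 1 — Angular frequency: ω = 2π·f = 2π·73.9 = 464.3 rad/s.
Step 2 — Component impedances:
  R: Z = R = 12.5 Ω
  L: Z = jωL = j·464.3·0.005 = 0 + j2.322 Ω
  C: Z = 1/(jωC) = -j/(ω·C) = 0 - j2.154e+04 Ω
Step 3 — Series combination: Z_total = R + L + C = 12.5 - j2.153e+04 Ω = 2.153e+04∠-90.0° Ω.
Step 4 — Source phasor: V = 233∠-60.2° V = 115.8 - j202.2 V.
Step 5 — Current: I = V / Z = 0.009392 + j0.005372 A = 0.01082∠29.8° A.
Step 6 — Complex power: S = V·I* = 0.001463 - j2.521 VA.
Step 7 — Real power: P = Re(S) = 0.001463 W.
Step 8 — Reactive power: Q = Im(S) = -2.521 VAR.
Step 9 — Apparent power: |S| = 2.521 VA.
Step 10 — Power factor: PF = P/|S| = 0.0005805 (leading).

(a) P = 0.001463 W  (b) Q = -2.521 VAR  (c) S = 2.521 VA  (d) PF = 0.0005805 (leading)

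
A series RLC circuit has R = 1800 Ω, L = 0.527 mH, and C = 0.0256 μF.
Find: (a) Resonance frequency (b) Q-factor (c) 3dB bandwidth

Step 1 — Resonance: ω₀ = 1/√(LC) = 1/√(0.000527·2.56e-08) = 2.723e+05 rad/s.
Step 2 — f₀ = ω₀/(2π) = 4.333e+04 Hz.
Step 3 — Series Q: Q = ω₀L/R = 2.723e+05·0.000527/1800 = 0.07971.
Step 4 — Bandwidth: Δω = ω₀/Q = 3.416e+06 rad/s; BW = Δω/(2π) = 5.436e+05 Hz.

(a) f₀ = 4.333e+04 Hz  (b) Q = 0.07971  (c) BW = 5.436e+05 Hz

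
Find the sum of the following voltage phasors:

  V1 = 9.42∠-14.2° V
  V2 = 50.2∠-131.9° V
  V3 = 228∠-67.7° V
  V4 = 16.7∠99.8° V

Step 1 — Convert each phasor to rectangular form:
  V1 = 9.42·(cos(-14.2°) + j·sin(-14.2°)) = 9.132 - j2.311 V
  V2 = 50.2·(cos(-131.9°) + j·sin(-131.9°)) = -33.53 - j37.36 V
  V3 = 228·(cos(-67.7°) + j·sin(-67.7°)) = 86.52 - j210.9 V
  V4 = 16.7·(cos(99.8°) + j·sin(99.8°)) = -2.842 + j16.46 V
Step 2 — Sum components: V_total = 59.28 - j234.2 V.
Step 3 — Convert to polar: |V_total| = 241.6 V, ∠V_total = -75.8°.

V_total = 241.6∠-75.8° V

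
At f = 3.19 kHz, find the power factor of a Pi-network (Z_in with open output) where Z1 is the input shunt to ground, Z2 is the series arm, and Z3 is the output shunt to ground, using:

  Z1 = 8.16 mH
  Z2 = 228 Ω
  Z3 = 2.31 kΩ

Step 1 — Angular frequency: ω = 2π·f = 2π·3190 = 2.004e+04 rad/s.
Step 2 — Component impedances:
  Z1: Z = jωL = j·2.004e+04·0.00816 = 0 + j163.6 Ω
  Z2: Z = R = 228 Ω
  Z3: Z = R = 2310 Ω
Step 3 — With open output, the series arm Z2 and the output shunt Z3 appear in series to ground: Z2 + Z3 = 2538 Ω.
Step 4 — Parallel with input shunt Z1: Z_in = Z1 || (Z2 + Z3) = 10.5 + j162.9 Ω = 163.2∠86.3° Ω.
Step 5 — Power factor: PF = cos(φ) = Re(Z)/|Z| = 10.496/163.22 = 0.06431.
Step 6 — Type: Im(Z) = 162.9 ⇒ lagging (phase φ = 86.3°).

PF = 0.06431 (lagging, φ = 86.3°)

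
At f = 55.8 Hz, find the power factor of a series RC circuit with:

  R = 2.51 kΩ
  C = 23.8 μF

Step 1 — Angular frequency: ω = 2π·f = 2π·55.8 = 350.6 rad/s.
Step 2 — Component impedances:
  R: Z = R = 2510 Ω
  C: Z = 1/(jωC) = -j/(ω·C) = 0 - j119.8 Ω
Step 3 — Series combination: Z_total = R + C = 2510 - j119.8 Ω = 2513∠-2.7° Ω.
Step 4 — Power factor: PF = cos(φ) = Re(Z)/|Z| = 2510/2512.86 = 0.9989.
Step 5 — Type: Im(Z) = -119.8 ⇒ leading (phase φ = -2.7°).

PF = 0.9989 (leading, φ = -2.7°)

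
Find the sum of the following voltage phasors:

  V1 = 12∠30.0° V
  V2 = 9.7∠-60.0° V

Step 1 — Convert each phasor to rectangular form:
  V1 = 12·(cos(30.0°) + j·sin(30.0°)) = 10.39 + j6 V
  V2 = 9.7·(cos(-60.0°) + j·sin(-60.0°)) = 4.85 - j8.4 V
Step 2 — Sum components: V_total = 15.24 - j2.4 V.
Step 3 — Convert to polar: |V_total| = 15.43 V, ∠V_total = -8.9°.

V_total = 15.43∠-8.9° V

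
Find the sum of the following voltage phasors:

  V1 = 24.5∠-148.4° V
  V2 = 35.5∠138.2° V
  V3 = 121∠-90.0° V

Step 1 — Convert each phasor to rectangular form:
  V1 = 24.5·(cos(-148.4°) + j·sin(-148.4°)) = -20.87 - j12.84 V
  V2 = 35.5·(cos(138.2°) + j·sin(138.2°)) = -26.46 + j23.66 V
  V3 = 121·(cos(-90.0°) + j·sin(-90.0°)) = 0 - j121 V
Step 2 — Sum components: V_total = -47.33 - j110.2 V.
Step 3 — Convert to polar: |V_total| = 119.9 V, ∠V_total = -113.2°.

V_total = 119.9∠-113.2° V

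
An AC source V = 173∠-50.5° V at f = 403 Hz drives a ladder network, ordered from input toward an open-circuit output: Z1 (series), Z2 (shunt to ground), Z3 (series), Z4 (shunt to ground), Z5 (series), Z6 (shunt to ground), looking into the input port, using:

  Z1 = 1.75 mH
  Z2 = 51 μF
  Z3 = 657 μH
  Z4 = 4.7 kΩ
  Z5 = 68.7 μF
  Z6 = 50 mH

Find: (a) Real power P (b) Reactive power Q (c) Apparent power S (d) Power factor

Step 1 — Angular frequency: ω = 2π·f = 2π·403 = 2532 rad/s.
Step 2 — Component impedances:
  Z1: Z = jωL = j·2532·0.00175 = 0 + j4.431 Ω
  Z2: Z = 1/(jωC) = -j/(ω·C) = 0 - j7.744 Ω
  Z3: Z = jωL = j·2532·0.000657 = 0 + j1.664 Ω
  Z4: Z = R = 4700 Ω
  Z5: Z = 1/(jωC) = -j/(ω·C) = 0 - j5.749 Ω
  Z6: Z = jωL = j·2532·0.05 = 0 + j126.6 Ω
Step 3 — Ladder network (open output): work backward from the far end, alternating series and parallel combinations. Z_in = 0.01415 - j3.835 Ω = 3.835∠-89.8° Ω.
Step 4 — Source phasor: V = 173∠-50.5° V = 110 - j133.5 V.
Step 5 — Current: I = V / Z = 34.92 + j28.57 A = 45.11∠39.3° A.
Step 6 — Complex power: S = V·I* = 28.79 - j7804 VA.
Step 7 — Real power: P = Re(S) = 28.79 W.
Step 8 — Reactive power: Q = Im(S) = -7804 VAR.
Step 9 — Apparent power: |S| = 7804 VA.
Step 10 — Power factor: PF = P/|S| = 0.003689 (leading).

(a) P = 28.79 W  (b) Q = -7804 VAR  (c) S = 7804 VA  (d) PF = 0.003689 (leading)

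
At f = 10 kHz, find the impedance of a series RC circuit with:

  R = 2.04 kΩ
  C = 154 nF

Step 1 — Angular frequency: ω = 2π·f = 2π·1e+04 = 6.283e+04 rad/s.
Step 2 — Component impedances:
  R: Z = R = 2040 Ω
  C: Z = 1/(jωC) = -j/(ω·C) = 0 - j103.3 Ω
Step 3 — Series combination: Z_total = R + C = 2040 - j103.3 Ω = 2043∠-2.9° Ω.

Z = 2040 - j103.3 Ω = 2043∠-2.9° Ω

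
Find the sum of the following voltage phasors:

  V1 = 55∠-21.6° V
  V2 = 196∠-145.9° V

Step 1 — Convert each phasor to rectangular form:
  V1 = 55·(cos(-21.6°) + j·sin(-21.6°)) = 51.14 - j20.25 V
  V2 = 196·(cos(-145.9°) + j·sin(-145.9°)) = -162.3 - j109.9 V
Step 2 — Sum components: V_total = -111.2 - j130.1 V.
Step 3 — Convert to polar: |V_total| = 171.1 V, ∠V_total = -130.5°.

V_total = 171.1∠-130.5° V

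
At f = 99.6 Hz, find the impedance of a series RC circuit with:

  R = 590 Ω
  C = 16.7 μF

Step 1 — Angular frequency: ω = 2π·f = 2π·99.6 = 625.8 rad/s.
Step 2 — Component impedances:
  R: Z = R = 590 Ω
  C: Z = 1/(jωC) = -j/(ω·C) = 0 - j95.69 Ω
Step 3 — Series combination: Z_total = R + C = 590 - j95.69 Ω = 597.7∠-9.2° Ω.

Z = 590 - j95.69 Ω = 597.7∠-9.2° Ω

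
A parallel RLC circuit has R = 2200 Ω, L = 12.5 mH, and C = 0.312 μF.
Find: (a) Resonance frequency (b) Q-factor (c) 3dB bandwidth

Step 1 — Resonance: ω₀ = 1/√(LC) = 1/√(0.0125·3.12e-07) = 1.601e+04 rad/s.
Step 2 — f₀ = ω₀/(2π) = 2549 Hz.
Step 3 — Parallel Q: Q = R/(ω₀L) = 2200/(1.601e+04·0.0125) = 10.99.
Step 4 — Bandwidth: Δω = ω₀/Q = 1457 rad/s; BW = Δω/(2π) = 231.9 Hz.

(a) f₀ = 2549 Hz  (b) Q = 10.99  (c) BW = 231.9 Hz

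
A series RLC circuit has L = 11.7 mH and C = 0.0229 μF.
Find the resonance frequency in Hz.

Step 1 — Resonance condition Im(Z)=0 gives ω₀ = 1/√(LC).
Step 2 — ω₀ = 1/√(0.0117·2.29e-08) = 6.109e+04 rad/s.
Step 3 — f₀ = ω₀/(2π) = 9723 Hz.

f₀ = 9723 Hz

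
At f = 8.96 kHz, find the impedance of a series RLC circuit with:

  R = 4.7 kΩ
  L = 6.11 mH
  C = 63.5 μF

Step 1 — Angular frequency: ω = 2π·f = 2π·8960 = 5.63e+04 rad/s.
Step 2 — Component impedances:
  R: Z = R = 4700 Ω
  L: Z = jωL = j·5.63e+04·0.00611 = 0 + j344 Ω
  C: Z = 1/(jωC) = -j/(ω·C) = 0 - j0.2797 Ω
Step 3 — Series combination: Z_total = R + L + C = 4700 + j343.7 Ω = 4713∠4.2° Ω.

Z = 4700 + j343.7 Ω = 4713∠4.2° Ω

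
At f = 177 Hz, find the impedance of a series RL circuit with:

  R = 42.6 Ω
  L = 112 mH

Step 1 — Angular frequency: ω = 2π·f = 2π·177 = 1112 rad/s.
Step 2 — Component impedances:
  R: Z = R = 42.6 Ω
  L: Z = jωL = j·1112·0.112 = 0 + j124.6 Ω
Step 3 — Series combination: Z_total = R + L = 42.6 + j124.6 Ω = 131.6∠71.1° Ω.

Z = 42.6 + j124.6 Ω = 131.6∠71.1° Ω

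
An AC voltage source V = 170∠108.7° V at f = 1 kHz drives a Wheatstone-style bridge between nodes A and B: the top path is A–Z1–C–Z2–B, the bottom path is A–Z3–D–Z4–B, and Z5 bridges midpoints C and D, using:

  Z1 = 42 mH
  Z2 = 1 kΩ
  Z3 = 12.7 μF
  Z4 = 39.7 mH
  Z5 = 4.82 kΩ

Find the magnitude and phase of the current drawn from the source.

Step 1 — Angular frequency: ω = 2π·f = 2π·1000 = 6283 rad/s.
Step 2 — Component impedances:
  Z1: Z = jωL = j·6283·0.042 = 0 + j263.9 Ω
  Z2: Z = R = 1000 Ω
  Z3: Z = 1/(jωC) = -j/(ω·C) = 0 - j12.53 Ω
  Z4: Z = jωL = j·6283·0.0397 = 0 + j249.4 Ω
  Z5: Z = R = 4820 Ω
Step 3 — Bridge requires nodal analysis (the Z5 bridge couples midpoints C and D, so the two paths cannot be reduced to a simple series/parallel combination). Setting node B to ground and injecting 1 A at node A, the 3-node admittance system at A, C, D solves to V_A = Z_AB = 44.71 + j215.2 Ω = 219.8∠78.3° Ω.
Step 4 — Source phasor: V = 170∠108.7° V = -54.5 + j161 V.
Step 5 — Ohm's law: I = V / Z_total = (-54.5 + j161) / (44.71 + j215.2) = 0.667 + j0.3919 A.
Step 6 — Convert to polar: |I| = 0.7736 A, ∠I = 30.4°.

I = 0.7736∠30.4° A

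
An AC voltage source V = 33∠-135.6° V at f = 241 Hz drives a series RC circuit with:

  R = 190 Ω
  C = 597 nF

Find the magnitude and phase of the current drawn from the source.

Step 1 — Angular frequency: ω = 2π·f = 2π·241 = 1514 rad/s.
Step 2 — Component impedances:
  R: Z = R = 190 Ω
  C: Z = 1/(jωC) = -j/(ω·C) = 0 - j1106 Ω
Step 3 — Series combination: Z_total = R + C = 190 - j1106 Ω = 1122∠-80.3° Ω.
Step 4 — Source phasor: V = 33∠-135.6° V = -23.58 - j23.09 V.
Step 5 — Ohm's law: I = V / Z_total = (-23.58 - j23.09) / (190 - j1106) = 0.01672 - j0.02419 A.
Step 6 — Convert to polar: |I| = 0.0294 A, ∠I = -55.3°.

I = 0.0294∠-55.3° A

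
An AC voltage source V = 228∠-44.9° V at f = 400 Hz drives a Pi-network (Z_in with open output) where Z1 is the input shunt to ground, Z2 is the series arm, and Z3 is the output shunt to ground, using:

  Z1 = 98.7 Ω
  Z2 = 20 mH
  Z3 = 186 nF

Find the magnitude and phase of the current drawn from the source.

Step 1 — Angular frequency: ω = 2π·f = 2π·400 = 2513 rad/s.
Step 2 — Component impedances:
  Z1: Z = R = 98.7 Ω
  Z2: Z = jωL = j·2513·0.02 = 0 + j50.27 Ω
  Z3: Z = 1/(jωC) = -j/(ω·C) = 0 - j2139 Ω
Step 3 — With open output, the series arm Z2 and the output shunt Z3 appear in series to ground: Z2 + Z3 = 0 - j2089 Ω.
Step 4 — Parallel with input shunt Z1: Z_in = Z1 || (Z2 + Z3) = 98.48 - j4.653 Ω = 98.59∠-2.7° Ω.
Step 5 — Source phasor: V = 228∠-44.9° V = 161.5 - j160.9 V.
Step 6 — Ohm's law: I = V / Z_total = (161.5 - j160.9) / (98.48 - j4.653) = 1.713 - j1.553 A.
Step 7 — Convert to polar: |I| = 2.313 A, ∠I = -42.2°.

I = 2.313∠-42.2° A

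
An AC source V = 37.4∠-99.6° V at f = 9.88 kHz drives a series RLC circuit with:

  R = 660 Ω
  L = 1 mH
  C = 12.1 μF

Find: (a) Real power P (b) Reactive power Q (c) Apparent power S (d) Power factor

Step 1 — Angular frequency: ω = 2π·f = 2π·9880 = 6.208e+04 rad/s.
Step 2 — Component impedances:
  R: Z = R = 660 Ω
  L: Z = jωL = j·6.208e+04·0.001 = 0 + j62.08 Ω
  C: Z = 1/(jωC) = -j/(ω·C) = 0 - j1.331 Ω
Step 3 — Series combination: Z_total = R + L + C = 660 + j60.75 Ω = 662.8∠5.3° Ω.
Step 4 — Source phasor: V = 37.4∠-99.6° V = -6.237 - j36.88 V.
Step 5 — Current: I = V / Z = -0.01447 - j0.05454 A = 0.05643∠-104.9° A.
Step 6 — Complex power: S = V·I* = 2.102 + j0.1934 VA.
Step 7 — Real power: P = Re(S) = 2.102 W.
Step 8 — Reactive power: Q = Im(S) = 0.1934 VAR.
Step 9 — Apparent power: |S| = 2.11 VA.
Step 10 — Power factor: PF = P/|S| = 0.9958 (lagging).

(a) P = 2.102 W  (b) Q = 0.1934 VAR  (c) S = 2.11 VA  (d) PF = 0.9958 (lagging)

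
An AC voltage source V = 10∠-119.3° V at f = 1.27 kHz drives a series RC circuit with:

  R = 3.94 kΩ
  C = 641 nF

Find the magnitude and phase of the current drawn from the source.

Step 1 — Angular frequency: ω = 2π·f = 2π·1270 = 7980 rad/s.
Step 2 — Component impedances:
  R: Z = R = 3940 Ω
  C: Z = 1/(jωC) = -j/(ω·C) = 0 - j195.5 Ω
Step 3 — Series combination: Z_total = R + C = 3940 - j195.5 Ω = 3945∠-2.8° Ω.
Step 4 — Source phasor: V = 10∠-119.3° V = -4.894 - j8.721 V.
Step 5 — Ohm's law: I = V / Z_total = (-4.894 - j8.721) / (3940 - j195.5) = -0.001129 - j0.002269 A.
Step 6 — Convert to polar: |I| = 0.002535 A, ∠I = -116.5°.

I = 0.002535∠-116.5° A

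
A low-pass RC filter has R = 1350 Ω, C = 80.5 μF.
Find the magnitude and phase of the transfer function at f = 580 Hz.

Step 1 — Angular frequency: ω = 2π·580 = 3644 rad/s.
Step 2 — Transfer function: H(jω) = 1/(1 + jωRC).
Step 3 — Denominator: 1 + jωRC = 1 + j·3644·1350·8.05e-05 = 1 + j396.
Step 4 — H = 6.376e-06 - j0.002525.
Step 5 — Magnitude: |H| = 0.002525 (-52.0 dB); phase: φ = -89.9°.

|H| = 0.002525 (-52.0 dB), φ = -89.9°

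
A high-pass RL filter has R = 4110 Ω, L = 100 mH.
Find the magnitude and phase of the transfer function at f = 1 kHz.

Step 1 — Angular frequency: ω = 2π·1000 = 6283 rad/s.
Step 2 — Transfer function: H(jω) = jωL/(R + jωL).
Step 3 — Numerator jωL = j·628.3; denominator R + jωL = 4110 + j628.3.
Step 4 — H = 0.02284 + j0.1494.
Step 5 — Magnitude: |H| = 0.1511 (-16.4 dB); phase: φ = 81.3°.

|H| = 0.1511 (-16.4 dB), φ = 81.3°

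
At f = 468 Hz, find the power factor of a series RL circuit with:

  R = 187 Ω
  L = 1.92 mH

Step 1 — Angular frequency: ω = 2π·f = 2π·468 = 2941 rad/s.
Step 2 — Component impedances:
  R: Z = R = 187 Ω
  L: Z = jωL = j·2941·0.00192 = 0 + j5.646 Ω
Step 3 — Series combination: Z_total = R + L = 187 + j5.646 Ω = 187.1∠1.7° Ω.
Step 4 — Power factor: PF = cos(φ) = Re(Z)/|Z| = 187/187.1 = 0.9995.
Step 5 — Type: Im(Z) = 5.646 ⇒ lagging (phase φ = 1.7°).

PF = 0.9995 (lagging, φ = 1.7°)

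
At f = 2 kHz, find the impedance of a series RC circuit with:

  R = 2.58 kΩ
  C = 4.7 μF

Step 1 — Angular frequency: ω = 2π·f = 2π·2000 = 1.257e+04 rad/s.
Step 2 — Component impedances:
  R: Z = R = 2580 Ω
  C: Z = 1/(jωC) = -j/(ω·C) = 0 - j16.93 Ω
Step 3 — Series combination: Z_total = R + C = 2580 - j16.93 Ω = 2580∠-0.4° Ω.

Z = 2580 - j16.93 Ω = 2580∠-0.4° Ω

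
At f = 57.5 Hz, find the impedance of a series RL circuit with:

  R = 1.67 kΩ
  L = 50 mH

Step 1 — Angular frequency: ω = 2π·f = 2π·57.5 = 361.3 rad/s.
Step 2 — Component impedances:
  R: Z = R = 1670 Ω
  L: Z = jωL = j·361.3·0.05 = 0 + j18.06 Ω
Step 3 — Series combination: Z_total = R + L = 1670 + j18.06 Ω = 1670∠0.6° Ω.

Z = 1670 + j18.06 Ω = 1670∠0.6° Ω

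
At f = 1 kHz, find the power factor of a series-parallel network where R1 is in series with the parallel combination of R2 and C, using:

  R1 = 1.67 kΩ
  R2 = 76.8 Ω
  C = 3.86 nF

Step 1 — Angular frequency: ω = 2π·f = 2π·1000 = 6283 rad/s.
Step 2 — Component impedances:
  R1: Z = R = 1670 Ω
  R2: Z = R = 76.8 Ω
  C: Z = 1/(jωC) = -j/(ω·C) = 0 - j4.123e+04 Ω
Step 3 — Parallel branch: R2 || C = 1/(1/R2 + 1/C) = 76.8 - j0.1431 Ω.
Step 4 — Series with R1: Z_total = R1 + (R2 || C) = 1747 - j0.1431 Ω = 1747∠-0.0° Ω.
Step 5 — Power factor: PF = cos(φ) = Re(Z)/|Z| = 1747/1747 = 1.
Step 6 — Type: Im(Z) = -0.1431 ⇒ leading (phase φ = -0.0°).

PF = 1 (leading, φ = -0.0°)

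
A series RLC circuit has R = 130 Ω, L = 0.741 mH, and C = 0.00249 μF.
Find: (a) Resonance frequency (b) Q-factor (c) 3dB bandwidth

Step 1 — Resonance: ω₀ = 1/√(LC) = 1/√(0.000741·2.49e-09) = 7.362e+05 rad/s.
Step 2 — f₀ = ω₀/(2π) = 1.172e+05 Hz.
Step 3 — Series Q: Q = ω₀L/R = 7.362e+05·0.000741/130 = 4.196.
Step 4 — Bandwidth: Δω = ω₀/Q = 1.754e+05 rad/s; BW = Δω/(2π) = 2.792e+04 Hz.

(a) f₀ = 1.172e+05 Hz  (b) Q = 4.196  (c) BW = 2.792e+04 Hz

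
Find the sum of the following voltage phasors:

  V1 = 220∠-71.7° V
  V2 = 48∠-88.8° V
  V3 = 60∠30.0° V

Step 1 — Convert each phasor to rectangular form:
  V1 = 220·(cos(-71.7°) + j·sin(-71.7°)) = 69.08 - j208.9 V
  V2 = 48·(cos(-88.8°) + j·sin(-88.8°)) = 1.005 - j47.99 V
  V3 = 60·(cos(30.0°) + j·sin(30.0°)) = 51.96 + j30 V
Step 2 — Sum components: V_total = 122 - j226.9 V.
Step 3 — Convert to polar: |V_total| = 257.6 V, ∠V_total = -61.7°.

V_total = 257.6∠-61.7° V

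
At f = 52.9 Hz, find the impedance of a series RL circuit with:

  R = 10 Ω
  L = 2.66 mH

Step 1 — Angular frequency: ω = 2π·f = 2π·52.9 = 332.4 rad/s.
Step 2 — Component impedances:
  R: Z = R = 10 Ω
  L: Z = jωL = j·332.4·0.00266 = 0 + j0.8841 Ω
Step 3 — Series combination: Z_total = R + L = 10 + j0.8841 Ω = 10.04∠5.1° Ω.

Z = 10 + j0.8841 Ω = 10.04∠5.1° Ω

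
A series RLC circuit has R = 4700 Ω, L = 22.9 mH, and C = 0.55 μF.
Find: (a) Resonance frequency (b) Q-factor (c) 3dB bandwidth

Step 1 — Resonance: ω₀ = 1/√(LC) = 1/√(0.0229·5.5e-07) = 8910 rad/s.
Step 2 — f₀ = ω₀/(2π) = 1418 Hz.
Step 3 — Series Q: Q = ω₀L/R = 8910·0.0229/4700 = 0.04341.
Step 4 — Bandwidth: Δω = ω₀/Q = 2.052e+05 rad/s; BW = Δω/(2π) = 3.266e+04 Hz.

(a) f₀ = 1418 Hz  (b) Q = 0.04341  (c) BW = 3.266e+04 Hz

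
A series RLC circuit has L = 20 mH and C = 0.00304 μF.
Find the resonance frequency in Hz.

Step 1 — Resonance condition Im(Z)=0 gives ω₀ = 1/√(LC).
Step 2 — ω₀ = 1/√(0.02·3.04e-09) = 1.282e+05 rad/s.
Step 3 — f₀ = ω₀/(2π) = 2.041e+04 Hz.

f₀ = 2.041e+04 Hz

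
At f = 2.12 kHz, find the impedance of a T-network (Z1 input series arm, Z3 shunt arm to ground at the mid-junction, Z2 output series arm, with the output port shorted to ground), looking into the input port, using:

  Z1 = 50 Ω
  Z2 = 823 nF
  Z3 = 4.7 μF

Step 1 — Angular frequency: ω = 2π·f = 2π·2120 = 1.332e+04 rad/s.
Step 2 — Component impedances:
  Z1: Z = R = 50 Ω
  Z2: Z = 1/(jωC) = -j/(ω·C) = 0 - j91.22 Ω
  Z3: Z = 1/(jωC) = -j/(ω·C) = 0 - j15.97 Ω
Step 3 — With the output port shorted to ground, the output series arm Z2 runs from the junction to ground; the shunt arm Z3 also runs from the junction to ground. They appear in parallel: Z3 || Z2 = 0 - j13.59 Ω.
Step 4 — Series with input arm Z1: Z_in = Z1 + (Z3 || Z2) = 50 - j13.59 Ω = 51.81∠-15.2° Ω.

Z = 50 - j13.59 Ω = 51.81∠-15.2° Ω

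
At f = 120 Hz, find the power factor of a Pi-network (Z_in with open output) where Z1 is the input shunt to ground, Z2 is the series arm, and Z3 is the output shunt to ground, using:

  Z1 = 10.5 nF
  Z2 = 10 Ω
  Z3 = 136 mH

Step 1 — Angular frequency: ω = 2π·f = 2π·120 = 754 rad/s.
Step 2 — Component impedances:
  Z1: Z = 1/(jωC) = -j/(ω·C) = 0 - j1.263e+05 Ω
  Z2: Z = R = 10 Ω
  Z3: Z = jωL = j·754·0.136 = 0 + j102.5 Ω
Step 3 — With open output, the series arm Z2 and the output shunt Z3 appear in series to ground: Z2 + Z3 = 10 + j102.5 Ω.
Step 4 — Parallel with input shunt Z1: Z_in = Z1 || (Z2 + Z3) = 10.02 + j102.6 Ω = 103.1∠84.4° Ω.
Step 5 — Power factor: PF = cos(φ) = Re(Z)/|Z| = 10.016/103.11 = 0.09714.
Step 6 — Type: Im(Z) = 102.6 ⇒ lagging (phase φ = 84.4°).

PF = 0.09714 (lagging, φ = 84.4°)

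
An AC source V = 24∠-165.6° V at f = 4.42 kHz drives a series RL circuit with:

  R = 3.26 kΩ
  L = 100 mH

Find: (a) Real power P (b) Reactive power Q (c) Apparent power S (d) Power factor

Step 1 — Angular frequency: ω = 2π·f = 2π·4420 = 2.777e+04 rad/s.
Step 2 — Component impedances:
  R: Z = R = 3260 Ω
  L: Z = jωL = j·2.777e+04·0.1 = 0 + j2777 Ω
Step 3 — Series combination: Z_total = R + L = 3260 + j2777 Ω = 4283∠40.4° Ω.
Step 4 — Source phasor: V = 24∠-165.6° V = -23.25 - j5.969 V.
Step 5 — Current: I = V / Z = -0.005036 + j0.002459 A = 0.005604∠154.0° A.
Step 6 — Complex power: S = V·I* = 0.1024 + j0.08722 VA.
Step 7 — Real power: P = Re(S) = 0.1024 W.
Step 8 — Reactive power: Q = Im(S) = 0.08722 VAR.
Step 9 — Apparent power: |S| = 0.1345 VA.
Step 10 — Power factor: PF = P/|S| = 0.7612 (lagging).

(a) P = 0.1024 W  (b) Q = 0.08722 VAR  (c) S = 0.1345 VA  (d) PF = 0.7612 (lagging)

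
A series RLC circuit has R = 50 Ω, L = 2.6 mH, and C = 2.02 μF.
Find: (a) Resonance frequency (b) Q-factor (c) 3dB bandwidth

Step 1 — Resonance: ω₀ = 1/√(LC) = 1/√(0.0026·2.02e-06) = 1.38e+04 rad/s.
Step 2 — f₀ = ω₀/(2π) = 2196 Hz.
Step 3 — Series Q: Q = ω₀L/R = 1.38e+04·0.0026/50 = 0.7175.
Step 4 — Bandwidth: Δω = ω₀/Q = 1.923e+04 rad/s; BW = Δω/(2π) = 3061 Hz.

(a) f₀ = 2196 Hz  (b) Q = 0.7175  (c) BW = 3061 Hz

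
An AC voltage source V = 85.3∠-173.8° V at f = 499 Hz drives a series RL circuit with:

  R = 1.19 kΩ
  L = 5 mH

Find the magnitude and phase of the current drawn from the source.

Step 1 — Angular frequency: ω = 2π·f = 2π·499 = 3135 rad/s.
Step 2 — Component impedances:
  R: Z = R = 1190 Ω
  L: Z = jωL = j·3135·0.005 = 0 + j15.68 Ω
Step 3 — Series combination: Z_total = R + L = 1190 + j15.68 Ω = 1190∠0.8° Ω.
Step 4 — Source phasor: V = 85.3∠-173.8° V = -84.8 - j9.212 V.
Step 5 — Ohm's law: I = V / Z_total = (-84.8 - j9.212) / (1190 + j15.68) = -0.07135 - j0.006802 A.
Step 6 — Convert to polar: |I| = 0.07167 A, ∠I = -174.6°.

I = 0.07167∠-174.6° A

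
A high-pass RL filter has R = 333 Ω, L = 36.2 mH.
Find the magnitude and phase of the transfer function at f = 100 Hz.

Step 1 — Angular frequency: ω = 2π·100 = 628.3 rad/s.
Step 2 — Transfer function: H(jω) = jωL/(R + jωL).
Step 3 — Numerator jωL = j·22.75; denominator R + jωL = 333 + j22.75.
Step 4 — H = 0.004644 + j0.06799.
Step 5 — Magnitude: |H| = 0.06814 (-23.3 dB); phase: φ = 86.1°.

|H| = 0.06814 (-23.3 dB), φ = 86.1°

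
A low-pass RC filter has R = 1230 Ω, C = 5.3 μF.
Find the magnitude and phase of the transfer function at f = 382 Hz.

Step 1 — Angular frequency: ω = 2π·382 = 2400 rad/s.
Step 2 — Transfer function: H(jω) = 1/(1 + jωRC).
Step 3 — Denominator: 1 + jωRC = 1 + j·2400·1230·5.3e-06 = 1 + j15.65.
Step 4 — H = 0.004068 - j0.06365.
Step 5 — Magnitude: |H| = 0.06378 (-23.9 dB); phase: φ = -86.3°.

|H| = 0.06378 (-23.9 dB), φ = -86.3°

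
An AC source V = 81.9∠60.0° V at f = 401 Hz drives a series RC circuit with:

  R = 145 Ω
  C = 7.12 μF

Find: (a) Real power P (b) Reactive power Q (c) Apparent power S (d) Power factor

Step 1 — Angular frequency: ω = 2π·f = 2π·401 = 2520 rad/s.
Step 2 — Component impedances:
  R: Z = R = 145 Ω
  C: Z = 1/(jωC) = -j/(ω·C) = 0 - j55.74 Ω
Step 3 — Series combination: Z_total = R + C = 145 - j55.74 Ω = 155.3∠-21.0° Ω.
Step 4 — Source phasor: V = 81.9∠60.0° V = 40.95 + j70.93 V.
Step 5 — Current: I = V / Z = 0.08221 + j0.5208 A = 0.5272∠81.0° A.
Step 6 — Complex power: S = V·I* = 40.3 - j15.49 VA.
Step 7 — Real power: P = Re(S) = 40.3 W.
Step 8 — Reactive power: Q = Im(S) = -15.49 VAR.
Step 9 — Apparent power: |S| = 43.18 VA.
Step 10 — Power factor: PF = P/|S| = 0.9334 (leading).

(a) P = 40.3 W  (b) Q = -15.49 VAR  (c) S = 43.18 VA  (d) PF = 0.9334 (leading)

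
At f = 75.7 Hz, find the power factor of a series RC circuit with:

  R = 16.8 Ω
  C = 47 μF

Step 1 — Angular frequency: ω = 2π·f = 2π·75.7 = 475.6 rad/s.
Step 2 — Component impedances:
  R: Z = R = 16.8 Ω
  C: Z = 1/(jωC) = -j/(ω·C) = 0 - j44.73 Ω
Step 3 — Series combination: Z_total = R + C = 16.8 - j44.73 Ω = 47.78∠-69.4° Ω.
Step 4 — Power factor: PF = cos(φ) = Re(Z)/|Z| = 16.8/47.78 = 0.3516.
Step 5 — Type: Im(Z) = -44.73 ⇒ leading (phase φ = -69.4°).

PF = 0.3516 (leading, φ = -69.4°)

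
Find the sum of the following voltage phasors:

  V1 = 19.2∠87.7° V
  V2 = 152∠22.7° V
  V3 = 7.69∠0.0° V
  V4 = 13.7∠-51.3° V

Step 1 — Convert each phasor to rectangular form:
  V1 = 19.2·(cos(87.7°) + j·sin(87.7°)) = 0.7705 + j19.18 V
  V2 = 152·(cos(22.7°) + j·sin(22.7°)) = 140.2 + j58.66 V
  V3 = 7.69·(cos(0.0°) + j·sin(0.0°)) = 7.69 V
  V4 = 13.7·(cos(-51.3°) + j·sin(-51.3°)) = 8.566 - j10.69 V
Step 2 — Sum components: V_total = 157.3 + j67.15 V.
Step 3 — Convert to polar: |V_total| = 171 V, ∠V_total = 23.1°.

V_total = 171∠23.1° V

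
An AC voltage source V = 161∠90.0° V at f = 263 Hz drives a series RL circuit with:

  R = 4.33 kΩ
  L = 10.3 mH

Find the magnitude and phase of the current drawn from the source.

Step 1 — Angular frequency: ω = 2π·f = 2π·263 = 1652 rad/s.
Step 2 — Component impedances:
  R: Z = R = 4330 Ω
  L: Z = jωL = j·1652·0.0103 = 0 + j17.02 Ω
Step 3 — Series combination: Z_total = R + L = 4330 + j17.02 Ω = 4330∠0.2° Ω.
Step 4 — Source phasor: V = 161∠90.0° V = 0 + j161 V.
Step 5 — Ohm's law: I = V / Z_total = (0 + j161) / (4330 + j17.02) = 0.0001462 + j0.03718 A.
Step 6 — Convert to polar: |I| = 0.03718 A, ∠I = 89.8°.

I = 0.03718∠89.8° A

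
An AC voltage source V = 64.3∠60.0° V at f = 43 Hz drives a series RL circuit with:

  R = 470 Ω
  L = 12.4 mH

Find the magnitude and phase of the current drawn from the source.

Step 1 — Angular frequency: ω = 2π·f = 2π·43 = 270.2 rad/s.
Step 2 — Component impedances:
  R: Z = R = 470 Ω
  L: Z = jωL = j·270.2·0.0124 = 0 + j3.35 Ω
Step 3 — Series combination: Z_total = R + L = 470 + j3.35 Ω = 470∠0.4° Ω.
Step 4 — Source phasor: V = 64.3∠60.0° V = 32.15 + j55.69 V.
Step 5 — Ohm's law: I = V / Z_total = (32.15 + j55.69) / (470 + j3.35) = 0.06925 + j0.118 A.
Step 6 — Convert to polar: |I| = 0.1368 A, ∠I = 59.6°.

I = 0.1368∠59.6° A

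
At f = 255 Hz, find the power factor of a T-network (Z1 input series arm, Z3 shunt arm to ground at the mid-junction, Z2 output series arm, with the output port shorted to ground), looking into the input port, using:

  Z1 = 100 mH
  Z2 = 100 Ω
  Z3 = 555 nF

Step 1 — Angular frequency: ω = 2π·f = 2π·255 = 1602 rad/s.
Step 2 — Component impedances:
  Z1: Z = jωL = j·1602·0.1 = 0 + j160.2 Ω
  Z2: Z = R = 100 Ω
  Z3: Z = 1/(jωC) = -j/(ω·C) = 0 - j1125 Ω
Step 3 — With the output port shorted to ground, the output series arm Z2 runs from the junction to ground; the shunt arm Z3 also runs from the junction to ground. They appear in parallel: Z3 || Z2 = 99.22 - j8.823 Ω.
Step 4 — Series with input arm Z1: Z_in = Z1 + (Z3 || Z2) = 99.22 + j151.4 Ω = 181∠56.8° Ω.
Step 5 — Power factor: PF = cos(φ) = Re(Z)/|Z| = 99.215/181.01 = 0.5481.
Step 6 — Type: Im(Z) = 151.4 ⇒ lagging (phase φ = 56.8°).

PF = 0.5481 (lagging, φ = 56.8°)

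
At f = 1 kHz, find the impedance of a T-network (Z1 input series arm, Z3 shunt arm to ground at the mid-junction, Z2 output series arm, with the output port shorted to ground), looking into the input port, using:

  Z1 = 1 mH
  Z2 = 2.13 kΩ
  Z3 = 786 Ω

Step 1 — Angular frequency: ω = 2π·f = 2π·1000 = 6283 rad/s.
Step 2 — Component impedances:
  Z1: Z = jωL = j·6283·0.001 = 0 + j6.283 Ω
  Z2: Z = R = 2130 Ω
  Z3: Z = R = 786 Ω
Step 3 — With the output port shorted to ground, the output series arm Z2 runs from the junction to ground; the shunt arm Z3 also runs from the junction to ground. They appear in parallel: Z3 || Z2 = 574.1 Ω.
Step 4 — Series with input arm Z1: Z_in = Z1 + (Z3 || Z2) = 574.1 + j6.283 Ω = 574.2∠0.6° Ω.

Z = 574.1 + j6.283 Ω = 574.2∠0.6° Ω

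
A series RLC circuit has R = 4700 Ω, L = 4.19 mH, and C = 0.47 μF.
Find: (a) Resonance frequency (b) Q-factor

Step 1 — Resonance condition Im(Z)=0 gives ω₀ = 1/√(LC).
Step 2 — ω₀ = 1/√(0.00419·4.7e-07) = 2.253e+04 rad/s.
Step 3 — f₀ = ω₀/(2π) = 3586 Hz.
Step 4 — Series Q: Q = ω₀L/R = 2.253e+04·0.00419/4700 = 0.02009.

(a) f₀ = 3586 Hz  (b) Q = 0.02009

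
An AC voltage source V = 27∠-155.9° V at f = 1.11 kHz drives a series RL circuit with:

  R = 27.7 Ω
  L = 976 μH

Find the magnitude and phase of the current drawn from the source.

Step 1 — Angular frequency: ω = 2π·f = 2π·1110 = 6974 rad/s.
Step 2 — Component impedances:
  R: Z = R = 27.7 Ω
  L: Z = jωL = j·6974·0.000976 = 0 + j6.807 Ω
Step 3 — Series combination: Z_total = R + L = 27.7 + j6.807 Ω = 28.52∠13.8° Ω.
Step 4 — Source phasor: V = 27∠-155.9° V = -24.65 - j11.02 V.
Step 5 — Ohm's law: I = V / Z_total = (-24.65 - j11.02) / (27.7 + j6.807) = -0.9313 - j0.1691 A.
Step 6 — Convert to polar: |I| = 0.9466 A, ∠I = -169.7°.

I = 0.9466∠-169.7° A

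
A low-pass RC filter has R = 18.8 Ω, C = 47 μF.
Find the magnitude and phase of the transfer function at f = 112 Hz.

Step 1 — Angular frequency: ω = 2π·112 = 703.7 rad/s.
Step 2 — Transfer function: H(jω) = 1/(1 + jωRC).
Step 3 — Denominator: 1 + jωRC = 1 + j·703.7·18.8·4.7e-05 = 1 + j0.6218.
Step 4 — H = 0.7212 - j0.4484.
Step 5 — Magnitude: |H| = 0.8492 (-1.4 dB); phase: φ = -31.9°.

|H| = 0.8492 (-1.4 dB), φ = -31.9°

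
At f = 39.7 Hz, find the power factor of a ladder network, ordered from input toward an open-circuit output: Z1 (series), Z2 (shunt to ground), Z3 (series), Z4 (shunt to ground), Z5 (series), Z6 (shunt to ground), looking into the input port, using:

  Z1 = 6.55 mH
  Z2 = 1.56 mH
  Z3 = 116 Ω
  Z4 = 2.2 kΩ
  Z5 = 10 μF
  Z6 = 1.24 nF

Step 1 — Angular frequency: ω = 2π·f = 2π·39.7 = 249.4 rad/s.
Step 2 — Component impedances:
  Z1: Z = jωL = j·249.4·0.00655 = 0 + j1.634 Ω
  Z2: Z = jωL = j·249.4·0.00156 = 0 + j0.3891 Ω
  Z3: Z = R = 116 Ω
  Z4: Z = R = 2200 Ω
  Z5: Z = 1/(jωC) = -j/(ω·C) = 0 - j400.9 Ω
  Z6: Z = 1/(jωC) = -j/(ω·C) = 0 - j3.233e+06 Ω
Step 3 — Ladder network (open output): work backward from the far end, alternating series and parallel combinations. Z_in = 6.538e-05 + j2.023 Ω = 2.023∠90.0° Ω.
Step 4 — Power factor: PF = cos(φ) = Re(Z)/|Z| = 6.538e-05/2.023 = 3.232e-05.
Step 5 — Type: Im(Z) = 2.023 ⇒ lagging (phase φ = 90.0°).

PF = 3.232e-05 (lagging, φ = 90.0°)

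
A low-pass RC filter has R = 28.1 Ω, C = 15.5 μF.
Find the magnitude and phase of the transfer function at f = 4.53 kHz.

Step 1 — Angular frequency: ω = 2π·4530 = 2.846e+04 rad/s.
Step 2 — Transfer function: H(jω) = 1/(1 + jωRC).
Step 3 — Denominator: 1 + jωRC = 1 + j·2.846e+04·28.1·1.55e-05 = 1 + j12.4.
Step 4 — H = 0.006465 - j0.08014.
Step 5 — Magnitude: |H| = 0.0804 (-21.9 dB); phase: φ = -85.4°.

|H| = 0.0804 (-21.9 dB), φ = -85.4°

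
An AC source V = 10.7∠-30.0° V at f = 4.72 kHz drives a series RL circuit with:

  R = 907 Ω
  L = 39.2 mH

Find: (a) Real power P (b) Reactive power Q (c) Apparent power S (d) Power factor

Step 1 — Angular frequency: ω = 2π·f = 2π·4720 = 2.966e+04 rad/s.
Step 2 — Component impedances:
  R: Z = R = 907 Ω
  L: Z = jωL = j·2.966e+04·0.0392 = 0 + j1163 Ω
Step 3 — Series combination: Z_total = R + L = 907 + j1163 Ω = 1474∠52.0° Ω.
Step 4 — Source phasor: V = 10.7∠-30.0° V = 9.266 - j5.35 V.
Step 5 — Current: I = V / Z = 0.001005 - j0.007187 A = 0.007257∠-82.0° A.
Step 6 — Complex power: S = V·I* = 0.04776 + j0.06122 VA.
Step 7 — Real power: P = Re(S) = 0.04776 W.
Step 8 — Reactive power: Q = Im(S) = 0.06122 VAR.
Step 9 — Apparent power: |S| = 0.07765 VA.
Step 10 — Power factor: PF = P/|S| = 0.6151 (lagging).

(a) P = 0.04776 W  (b) Q = 0.06122 VAR  (c) S = 0.07765 VA  (d) PF = 0.6151 (lagging)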